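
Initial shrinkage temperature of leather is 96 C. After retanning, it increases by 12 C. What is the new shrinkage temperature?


108 C

New Ts = 96 + 12 = 108 C


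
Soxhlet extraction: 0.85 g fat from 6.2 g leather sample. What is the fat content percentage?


Fat content = 0.85 / 6.2 x 100
Fat = 13.7%


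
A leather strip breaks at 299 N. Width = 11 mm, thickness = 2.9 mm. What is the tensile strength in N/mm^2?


Cross-sectional area = 11 x 2.9 = 31.9 mm^2
Tensile strength = 299 / 31.9 = 9.37 N/mm^2


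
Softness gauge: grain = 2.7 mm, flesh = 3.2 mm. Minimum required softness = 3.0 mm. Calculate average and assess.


Average = (2.7 + 3.2) / 2 = 2.95 mm
Minimum = 3.0 mm
Meets requirement: No


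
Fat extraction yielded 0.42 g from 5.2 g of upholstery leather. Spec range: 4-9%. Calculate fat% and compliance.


Fat% = 0.42 / 5.2 x 100 = 8.1%
Spec range: 4-9%
Compliant: Yes


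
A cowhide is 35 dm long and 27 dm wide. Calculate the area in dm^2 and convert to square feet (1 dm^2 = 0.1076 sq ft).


945 dm^2
101.68 sq ft

Area = 35 x 27 = 945 dm^2
Conversion: 945 x 0.1076 = 101.68 sq ft


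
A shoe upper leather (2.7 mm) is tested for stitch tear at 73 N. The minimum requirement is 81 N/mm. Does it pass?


STS = 73 / 2.7 = 27.0 N/mm
Minimum required: 81 N/mm
Passes: No


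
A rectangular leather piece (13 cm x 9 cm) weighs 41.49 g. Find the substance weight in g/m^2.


3546.2 g/m^2

Area = 13 x 9 = 117 cm^2
SW = 41.49 / 117 x 10000 = 3546.2 g/m^2


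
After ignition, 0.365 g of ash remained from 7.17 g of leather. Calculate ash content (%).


5.09%

Ash% = 0.365 / 7.17 x 100
Ash% = 5.09%


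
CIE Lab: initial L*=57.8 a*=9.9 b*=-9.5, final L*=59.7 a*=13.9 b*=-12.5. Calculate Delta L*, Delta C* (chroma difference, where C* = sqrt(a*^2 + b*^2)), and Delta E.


Delta L* = 1.9
Delta C* = 4.97
Delta E = 5.35


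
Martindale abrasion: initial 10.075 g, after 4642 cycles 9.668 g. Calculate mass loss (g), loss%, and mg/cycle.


Mass loss = 0.407 g
Loss = 4.04%
Rate = 0.088 mg/cycle


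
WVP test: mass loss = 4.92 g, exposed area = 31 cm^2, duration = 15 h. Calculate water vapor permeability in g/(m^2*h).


105.81 g/(m^2*h)

WVP = mass_loss / (area x time) x 10000
WVP = 4.92 / (31 x 15) x 10000
WVP = 4.92 / 465 x 10000 = 105.81 g/(m^2*h)


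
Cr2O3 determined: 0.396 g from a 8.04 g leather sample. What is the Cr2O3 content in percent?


4.93%

Cr2O3% = 0.396 / 8.04 x 100
Cr2O3% = 4.93%


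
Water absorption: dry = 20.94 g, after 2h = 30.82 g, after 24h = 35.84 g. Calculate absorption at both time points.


WA (2h) = (30.82 - 20.94) / 20.94 x 100 = 47.2%
WA (24h) = (35.84 - 20.94) / 20.94 x 100 = 71.2%


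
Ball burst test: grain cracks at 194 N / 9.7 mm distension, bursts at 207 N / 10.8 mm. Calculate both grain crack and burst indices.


Crack index = 20.0 N/mm
Burst index = 19.2 N/mm


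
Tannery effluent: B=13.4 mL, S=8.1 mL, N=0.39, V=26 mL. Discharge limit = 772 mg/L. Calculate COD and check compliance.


COD = 636.0 mg/L
Compliant: Yes


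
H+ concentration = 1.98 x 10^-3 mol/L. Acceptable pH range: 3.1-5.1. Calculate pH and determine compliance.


pH = 2.70
Compliant: No

pH = -log10(1.98 x 10^-3) = 2.70
Range: 3.1 to 5.1
Compliant: No


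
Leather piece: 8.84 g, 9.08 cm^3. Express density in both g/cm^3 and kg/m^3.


0.974 g/cm^3
974 kg/m^3

Density = 8.84 / 9.08 = 0.974 g/cm^3
Convert: 0.974 x 1000 = 974 kg/m^3


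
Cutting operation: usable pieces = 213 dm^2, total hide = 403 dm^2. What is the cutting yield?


52.9%

Yield = usable / total x 100
Yield = 213 / 403 x 100 = 52.9%


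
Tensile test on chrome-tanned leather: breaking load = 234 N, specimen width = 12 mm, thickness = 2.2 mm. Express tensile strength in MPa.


Cross-section = 12 x 2.2 = 26.4 mm^2
TS = 234 / 26.4 = 8.86 MPa
(1 N/mm^2 = 1 MPa)


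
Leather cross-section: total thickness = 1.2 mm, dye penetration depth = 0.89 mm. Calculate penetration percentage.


Penetration% = 0.89 / 1.2 x 100
Penetration = 74.2%


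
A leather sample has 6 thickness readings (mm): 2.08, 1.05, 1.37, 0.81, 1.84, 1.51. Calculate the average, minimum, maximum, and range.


Average = 1.44 mm
Min = 0.81 mm
Max = 2.08 mm
Range = 1.27 mm

Sum = 8.66
Average = 8.66 / 6 = 1.44 mm
Minimum = 0.81 mm
Maximum = 2.08 mm
Range = 2.08 - 0.81 = 1.27 mm


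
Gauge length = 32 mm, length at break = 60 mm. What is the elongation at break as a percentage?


Extension = 60 - 32 = 28 mm
Elongation = 28 / 32 x 100 = 87.5%


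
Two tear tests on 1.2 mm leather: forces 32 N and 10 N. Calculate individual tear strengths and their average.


Tear 1 = 26.7 N/mm
Tear 2 = 8.3 N/mm
Average = 17.5 N/mm


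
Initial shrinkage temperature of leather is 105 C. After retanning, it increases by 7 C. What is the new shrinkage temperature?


New Ts = 105 + 7 = 112 C


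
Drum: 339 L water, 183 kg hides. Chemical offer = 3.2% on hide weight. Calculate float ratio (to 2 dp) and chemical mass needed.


Float ratio = 339 / 183 = 1.85
Chemical = 183 x 3.2 / 100 = 5.856 kg


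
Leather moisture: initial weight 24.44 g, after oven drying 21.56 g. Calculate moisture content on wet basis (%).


11.8%

Moisture = 24.44 - 21.56 = 2.88 g
MC = 2.88 / 24.44 x 100 = 11.8%


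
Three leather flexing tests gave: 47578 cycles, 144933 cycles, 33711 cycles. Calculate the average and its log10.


Average = 75407 cycles
log10 = 4.88

Average = (47578 + 144933 + 33711) / 3 = 75407 cycles
log10(75407) = 4.88


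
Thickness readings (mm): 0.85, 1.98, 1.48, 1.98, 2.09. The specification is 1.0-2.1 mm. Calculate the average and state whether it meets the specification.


Sum = 8.38
Average = 8.38 / 5 = 1.68 mm
Specification range: 1.0 to 2.1 mm
Within spec: Yes


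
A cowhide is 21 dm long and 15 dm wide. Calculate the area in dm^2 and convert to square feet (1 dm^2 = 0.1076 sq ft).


Area = 21 x 15 = 315 dm^2
Conversion: 315 x 0.1076 = 33.89 sq ft


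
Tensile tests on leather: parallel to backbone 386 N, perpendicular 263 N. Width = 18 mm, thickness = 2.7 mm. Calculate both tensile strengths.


Area = 18 x 2.7 = 48.6 mm^2
TS (parallel) = 386 / 48.6 = 7.94 N/mm^2
TS (perpendicular) = 263 / 48.6 = 5.41 N/mm^2


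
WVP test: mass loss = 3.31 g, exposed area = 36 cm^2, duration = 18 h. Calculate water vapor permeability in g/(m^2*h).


WVP = mass_loss / (area x time) x 10000
WVP = 3.31 / (36 x 18) x 10000
WVP = 3.31 / 648 x 10000 = 51.08 g/(m^2*h)


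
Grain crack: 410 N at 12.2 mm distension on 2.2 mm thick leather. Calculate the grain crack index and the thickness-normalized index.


Crack index = 33.6 N/mm
Normalized index = 15.3 N/mm per mm

Crack index = 410 / 12.2 = 33.6 N/mm
Normalized = 33.6 / 2.2 = 15.3 N/mm per mm


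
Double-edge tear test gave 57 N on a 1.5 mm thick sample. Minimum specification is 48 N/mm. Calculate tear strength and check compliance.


Tear strength = 57 / 1.5 = 38.0 N/mm
Required minimum = 48 N/mm
Compliant: No


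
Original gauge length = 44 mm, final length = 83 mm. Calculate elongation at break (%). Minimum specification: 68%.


Elongation = 88.6%
Meets spec: Yes

Extension = 83 - 44 = 39 mm
Elongation = 39 / 44 x 100 = 88.6%
Minimum required: 68%
Meets specification: Yes


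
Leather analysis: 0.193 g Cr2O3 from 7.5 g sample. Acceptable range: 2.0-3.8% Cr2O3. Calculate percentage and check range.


Cr2O3 = 2.57%
Within range: Yes


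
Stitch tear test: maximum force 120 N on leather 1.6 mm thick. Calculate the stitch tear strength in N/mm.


75.0 N/mm

Stitch tear strength = force / thickness
STS = 120 / 1.6 = 75.0 N/mm


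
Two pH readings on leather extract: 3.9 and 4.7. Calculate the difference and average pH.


Difference = |3.9 - 4.7| = 0.8
Average = (3.9 + 4.7) / 2 = 4.30


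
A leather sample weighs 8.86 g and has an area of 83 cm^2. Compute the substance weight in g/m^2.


Substance weight = mass / area x 10000
SW = 8.86 / 83 x 10000
SW = 1067.5 g/m^2


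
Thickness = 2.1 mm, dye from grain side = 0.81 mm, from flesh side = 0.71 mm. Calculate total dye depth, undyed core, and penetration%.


Total dyed = 1.52 mm
Undyed core = 0.58 mm
Penetration = 72.4%


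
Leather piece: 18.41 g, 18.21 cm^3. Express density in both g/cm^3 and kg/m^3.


1.011 g/cm^3
1011 kg/m^3

Density = 18.41 / 18.21 = 1.011 g/cm^3
Convert: 1.011 x 1000 = 1011 kg/m^3


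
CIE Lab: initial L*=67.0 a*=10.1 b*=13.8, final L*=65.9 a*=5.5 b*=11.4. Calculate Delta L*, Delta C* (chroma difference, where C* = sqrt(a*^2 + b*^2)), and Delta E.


Delta L* = -1.1
Delta C* = -4.44
Delta E = 5.30


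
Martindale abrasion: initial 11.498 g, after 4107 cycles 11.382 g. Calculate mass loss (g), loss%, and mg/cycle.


Loss = 11.498 - 11.382 = 0.116 g
Loss% = 0.116 / 11.498 x 100 = 1.01%
Rate = 0.116 / 4107 x 1000 = 0.028 mg/cycle


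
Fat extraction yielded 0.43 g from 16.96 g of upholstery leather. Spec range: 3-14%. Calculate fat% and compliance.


Fat content = 2.5%
Compliant: No

Fat% = 0.43 / 16.96 x 100 = 2.5%
Spec range: 3-14%
Compliant: No


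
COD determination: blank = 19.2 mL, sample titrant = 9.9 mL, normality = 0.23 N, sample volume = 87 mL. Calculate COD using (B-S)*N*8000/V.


COD = (19.2 - 9.9) x 0.23 x 8000 / 87
COD = 9.3 x 0.23 x 8000 / 87
COD = 196.7 mg/L


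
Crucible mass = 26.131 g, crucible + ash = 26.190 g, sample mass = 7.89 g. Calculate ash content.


Ash mass = 0.059 g
Ash content = 0.75%


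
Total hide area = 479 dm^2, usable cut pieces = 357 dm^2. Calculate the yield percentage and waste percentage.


Yield = 74.5%
Waste = 25.5%


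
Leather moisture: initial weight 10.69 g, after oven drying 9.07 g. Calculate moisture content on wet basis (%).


Moisture = 10.69 - 9.07 = 1.62 g
MC = 1.62 / 10.69 x 100 = 15.2%


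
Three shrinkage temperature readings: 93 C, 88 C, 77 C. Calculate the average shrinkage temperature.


86.0 C


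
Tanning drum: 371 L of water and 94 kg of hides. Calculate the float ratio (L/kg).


Float ratio = water / hide weight
Ratio = 371 / 94 = 3.9


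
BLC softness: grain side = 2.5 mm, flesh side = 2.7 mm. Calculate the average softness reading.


2.60 mm

Average = (2.5 + 2.7) / 2
Average = 2.60 mm


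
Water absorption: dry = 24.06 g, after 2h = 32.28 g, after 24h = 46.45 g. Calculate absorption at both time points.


2h absorption = 34.2%
24h absorption = 93.1%

WA (2h) = (32.28 - 24.06) / 24.06 x 100 = 34.2%
WA (24h) = (46.45 - 24.06) / 24.06 x 100 = 93.1%


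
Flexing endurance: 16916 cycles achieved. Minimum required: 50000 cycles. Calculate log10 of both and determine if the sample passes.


log10(16916) = 4.23
log10(50000) = 4.70
Passes: No


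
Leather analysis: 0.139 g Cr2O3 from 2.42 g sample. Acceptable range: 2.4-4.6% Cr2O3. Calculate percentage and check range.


Cr2O3% = 0.139 / 2.42 x 100 = 5.74%
Acceptable range: 2.4 to 4.6%
Within range: No


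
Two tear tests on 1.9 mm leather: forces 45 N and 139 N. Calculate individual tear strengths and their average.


Tear 1 = 45 / 1.9 = 23.7 N/mm
Tear 2 = 139 / 1.9 = 73.2 N/mm
Average = (23.7 + 73.2) / 2 = 48.5 N/mm


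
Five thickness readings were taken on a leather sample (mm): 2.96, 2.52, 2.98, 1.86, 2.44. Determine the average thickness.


Sum = 2.96 + 2.52 + 2.98 + 1.86 + 2.44 = 12.76
Average = 12.76 / 5 = 2.55 mm


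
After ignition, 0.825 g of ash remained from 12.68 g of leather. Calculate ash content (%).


Ash% = 0.825 / 12.68 x 100
Ash% = 6.51%


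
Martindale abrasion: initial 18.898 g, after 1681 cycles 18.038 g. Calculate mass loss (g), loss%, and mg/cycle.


Mass loss = 0.860 g
Loss = 4.55%
Rate = 0.512 mg/cycle

Loss = 18.898 - 18.038 = 0.860 g
Loss% = 0.860 / 18.898 x 100 = 4.55%
Rate = 0.860 / 1681 x 1000 = 0.512 mg/cycle


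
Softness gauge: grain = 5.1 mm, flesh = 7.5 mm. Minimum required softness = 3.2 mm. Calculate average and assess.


Average softness = 6.30 mm
Meets requirement: Yes

Average = (5.1 + 7.5) / 2 = 6.30 mm
Minimum = 3.2 mm
Meets requirement: Yes


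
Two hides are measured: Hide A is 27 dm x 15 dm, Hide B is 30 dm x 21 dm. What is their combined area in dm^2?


Hide A area = 27 x 15 = 405 dm^2
Hide B area = 30 x 21 = 630 dm^2
Total = 405 + 630 = 1035 dm^2


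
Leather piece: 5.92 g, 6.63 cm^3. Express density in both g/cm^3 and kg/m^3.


Density = 5.92 / 6.63 = 0.893 g/cm^3
Convert: 0.893 x 1000 = 893 kg/m^3


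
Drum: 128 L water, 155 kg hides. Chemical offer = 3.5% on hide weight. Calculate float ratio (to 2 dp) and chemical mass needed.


Float ratio = 128 / 155 = 0.83
Chemical = 155 x 3.5 / 100 = 5.425 kg


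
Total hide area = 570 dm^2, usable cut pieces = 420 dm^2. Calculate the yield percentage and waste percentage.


Yield = 73.7%
Waste = 26.3%


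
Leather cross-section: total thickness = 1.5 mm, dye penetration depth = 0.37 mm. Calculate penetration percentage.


24.7%

Penetration% = 0.37 / 1.5 x 100
Penetration = 24.7%


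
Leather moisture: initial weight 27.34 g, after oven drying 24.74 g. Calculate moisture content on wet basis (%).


9.5%


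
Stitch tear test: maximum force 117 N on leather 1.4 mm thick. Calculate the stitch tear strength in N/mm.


83.6 N/mm

Stitch tear strength = force / thickness
STS = 117 / 1.4 = 83.6 N/mm


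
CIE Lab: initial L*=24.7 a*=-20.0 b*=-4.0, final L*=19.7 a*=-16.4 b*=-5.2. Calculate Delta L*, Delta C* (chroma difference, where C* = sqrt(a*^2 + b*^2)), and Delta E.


Delta L* = -5.0
Delta C* = -3.19
Delta E = 6.28


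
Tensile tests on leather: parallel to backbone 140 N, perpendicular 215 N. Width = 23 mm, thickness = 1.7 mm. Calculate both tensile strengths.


Area = 23 x 1.7 = 39.1 mm^2
TS (parallel) = 140 / 39.1 = 3.58 N/mm^2
TS (perpendicular) = 215 / 39.1 = 5.50 N/mm^2


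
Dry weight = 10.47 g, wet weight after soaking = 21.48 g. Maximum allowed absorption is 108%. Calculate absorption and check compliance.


WA = (21.48 - 10.47) / 10.47 x 100 = 105.2%
Maximum allowed: 108%
Compliant: Yes


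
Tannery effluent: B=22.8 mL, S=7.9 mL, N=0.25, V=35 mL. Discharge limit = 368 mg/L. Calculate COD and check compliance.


COD = (22.8 - 7.9) x 0.25 x 8000 / 35 = 851.4 mg/L
Limit: 368 mg/L
Compliant: No


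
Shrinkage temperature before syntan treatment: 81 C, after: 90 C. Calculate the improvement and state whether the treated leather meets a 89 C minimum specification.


Improvement = 90 - 81 = 9 C
Spec check: 90 C >= 89 C? Yes


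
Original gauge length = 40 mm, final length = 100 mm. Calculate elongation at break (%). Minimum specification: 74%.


Extension = 100 - 40 = 60 mm
Elongation = 60 / 40 x 100 = 150.0%
Minimum required: 74%
Meets specification: Yes


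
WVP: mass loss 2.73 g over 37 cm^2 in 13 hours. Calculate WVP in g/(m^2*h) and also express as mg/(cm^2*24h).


WVP = 2.73 / (37 x 13) x 10000 = 56.76 g/(m^2*h)
Mass loss in mg = 2.73 x 1000 = 2730 mg
Per cm^2 per 24h in mg: 2730 x 24 / (37 x 13) = 65520 / 481 = 136.22 mg/(cm^2*24h)


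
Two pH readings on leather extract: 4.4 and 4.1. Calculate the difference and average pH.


Difference = 0.3
Average pH = 4.25


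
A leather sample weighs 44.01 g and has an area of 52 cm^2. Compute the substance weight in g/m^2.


Substance weight = mass / area x 10000
SW = 44.01 / 52 x 10000
SW = 8463.5 g/m^2


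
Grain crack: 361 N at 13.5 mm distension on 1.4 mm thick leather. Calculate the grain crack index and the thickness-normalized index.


Crack index = 361 / 13.5 = 26.7 N/mm
Normalized = 26.7 / 1.4 = 19.1 N/mm per mm


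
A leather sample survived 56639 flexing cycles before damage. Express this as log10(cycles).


4.75


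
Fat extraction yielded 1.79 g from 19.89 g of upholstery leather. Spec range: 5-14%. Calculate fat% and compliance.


Fat% = 1.79 / 19.89 x 100 = 9.0%
Spec range: 5-14%
Compliant: Yes


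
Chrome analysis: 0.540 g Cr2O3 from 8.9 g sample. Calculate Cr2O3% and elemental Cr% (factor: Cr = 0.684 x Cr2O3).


Cr2O3% = 0.540 / 8.9 x 100 = 6.07%
Cr% = 6.07 x 0.684 = 4.15%


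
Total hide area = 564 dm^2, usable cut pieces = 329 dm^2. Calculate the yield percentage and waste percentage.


Yield = 58.3%
Waste = 41.7%


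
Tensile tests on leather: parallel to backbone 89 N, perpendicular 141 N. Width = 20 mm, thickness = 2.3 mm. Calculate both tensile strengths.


Area = 20 x 2.3 = 46.0 mm^2
TS (parallel) = 89 / 46.0 = 1.93 N/mm^2
TS (perpendicular) = 141 / 46.0 = 3.07 N/mm^2


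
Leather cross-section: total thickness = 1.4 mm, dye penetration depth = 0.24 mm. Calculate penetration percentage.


17.1%

Penetration% = 0.24 / 1.4 x 100
Penetration = 17.1%


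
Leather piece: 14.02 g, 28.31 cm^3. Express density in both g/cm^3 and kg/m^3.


0.495 g/cm^3
495 kg/m^3


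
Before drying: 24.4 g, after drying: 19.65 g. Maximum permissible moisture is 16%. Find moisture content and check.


MC = (24.4 - 19.65) / 24.4 x 100 = 19.5%
Maximum: 16%
Acceptable: No


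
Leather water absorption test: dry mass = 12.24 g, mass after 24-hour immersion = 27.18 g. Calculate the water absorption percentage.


Water absorbed = 27.18 - 12.24 = 14.94 g
WA% = 14.94 / 12.24 x 100 = 122.1%


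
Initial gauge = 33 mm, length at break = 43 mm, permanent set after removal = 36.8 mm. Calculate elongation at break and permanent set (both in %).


Elongation at break = 30.3%
Permanent set = 11.5%


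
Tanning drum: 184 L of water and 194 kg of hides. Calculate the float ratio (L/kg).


Float ratio = water / hide weight
Ratio = 184 / 194 = 0.9


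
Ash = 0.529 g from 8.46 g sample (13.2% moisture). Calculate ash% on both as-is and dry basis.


As-is ash = 6.25%
Dry-basis ash = 7.20%

As-is ash% = 0.529 / 8.46 x 100 = 6.25%
Dry mass = 8.46 x (100 - 13.2) / 100 = 7.34328 g
Dry-basis ash% = 0.529 / 7.34328 x 100 = 7.20%


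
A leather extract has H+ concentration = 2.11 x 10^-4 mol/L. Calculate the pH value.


pH = 3.68


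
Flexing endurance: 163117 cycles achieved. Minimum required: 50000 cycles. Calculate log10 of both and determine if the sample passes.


Achieved: log10 = 5.21
Required: log10 = 4.70
Passes: Yes


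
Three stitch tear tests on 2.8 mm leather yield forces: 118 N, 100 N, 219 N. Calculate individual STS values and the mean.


STS1 = 118 / 2.8 = 42.1 N/mm
STS2 = 100 / 2.8 = 35.7 N/mm
STS3 = 219 / 2.8 = 78.2 N/mm
Mean = (42.1 + 35.7 + 78.2) / 3 = 52.0 N/mm


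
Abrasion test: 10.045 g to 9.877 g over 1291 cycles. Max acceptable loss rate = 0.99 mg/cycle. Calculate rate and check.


Loss = 10.045 - 9.877 = 0.168 g
Rate = 0.168 g / 1291 cycles x 1000 = 0.130 mg/cycle
Max = 0.99 mg/cycle
Passes: Yes


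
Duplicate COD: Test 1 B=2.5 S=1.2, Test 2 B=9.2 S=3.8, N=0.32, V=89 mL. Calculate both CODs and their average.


COD1 = 37.4 mg/L
COD2 = 155.3 mg/L
Average = 96.4 mg/L

COD1 = (2.5 - 1.2) x 0.32 x 8000 / 89 = 37.4 mg/L
COD2 = (9.2 - 3.8) x 0.32 x 8000 / 89 = 155.3 mg/L
Average = (37.4 + 155.3) / 2 = 96.4 mg/L


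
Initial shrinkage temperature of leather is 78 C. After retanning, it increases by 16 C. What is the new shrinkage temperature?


94 C

New Ts = 78 + 16 = 94 C


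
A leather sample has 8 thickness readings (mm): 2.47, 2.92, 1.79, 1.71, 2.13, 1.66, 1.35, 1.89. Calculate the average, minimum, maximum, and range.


Average = 1.99 mm
Min = 1.35 mm
Max = 2.92 mm
Range = 1.57 mm

Sum = 15.92
Average = 15.92 / 8 = 1.99 mm
Minimum = 1.35 mm
Maximum = 2.92 mm
Range = 2.92 - 1.35 = 1.57 mm


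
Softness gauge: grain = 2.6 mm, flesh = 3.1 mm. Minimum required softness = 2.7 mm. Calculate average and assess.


Average softness = 2.85 mm
Meets requirement: Yes

Average = (2.6 + 3.1) / 2 = 2.85 mm
Minimum = 2.7 mm
Meets requirement: Yes


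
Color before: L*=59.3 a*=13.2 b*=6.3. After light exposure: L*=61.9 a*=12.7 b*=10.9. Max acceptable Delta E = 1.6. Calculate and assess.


dL = 2.6, da = -0.5, db = 4.6
dE = sqrt((2.6)^2 + (-0.5)^2 + (4.6)^2) = 5.31
Max = 1.6
Passes: No


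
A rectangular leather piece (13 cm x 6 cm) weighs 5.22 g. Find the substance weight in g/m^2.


Area = 13 x 6 = 78 cm^2
SW = 5.22 / 78 x 10000 = 669.2 g/m^2


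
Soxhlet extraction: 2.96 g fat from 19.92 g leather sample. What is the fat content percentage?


Fat content = 2.96 / 19.92 x 100
Fat = 14.9%


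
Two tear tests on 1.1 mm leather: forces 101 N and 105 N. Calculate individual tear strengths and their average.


Tear 1 = 91.8 N/mm
Tear 2 = 95.5 N/mm
Average = 93.7 N/mm

Tear 1 = 101 / 1.1 = 91.8 N/mm
Tear 2 = 105 / 1.1 = 95.5 N/mm
Average = (91.8 + 95.5) / 2 = 93.7 N/mm


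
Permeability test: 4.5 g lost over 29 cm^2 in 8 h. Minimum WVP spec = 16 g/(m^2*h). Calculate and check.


WVP = 193.97 g/(m^2*h)
Meets specification: Yes

WVP = 4.5 / (29 x 8) x 10000 = 193.97 g/(m^2*h)
Minimum: 16 g/(m^2*h)
Meets spec: Yes


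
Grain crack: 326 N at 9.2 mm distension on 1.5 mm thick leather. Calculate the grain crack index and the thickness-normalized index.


Crack index = 35.4 N/mm
Normalized index = 23.6 N/mm per mm

Crack index = 326 / 9.2 = 35.4 N/mm
Normalized = 35.4 / 1.5 = 23.6 N/mm per mm


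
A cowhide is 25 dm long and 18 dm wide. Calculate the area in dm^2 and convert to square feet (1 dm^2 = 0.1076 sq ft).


Area = 25 x 18 = 450 dm^2
Conversion: 450 x 0.1076 = 48.42 sq ft


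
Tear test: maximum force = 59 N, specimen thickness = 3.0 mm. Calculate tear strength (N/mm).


19.7 N/mm


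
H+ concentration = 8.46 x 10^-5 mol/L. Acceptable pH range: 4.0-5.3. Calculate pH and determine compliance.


pH = 4.07
Compliant: Yes

pH = -log10(8.46 x 10^-5) = 4.07
Range: 4.0 to 5.3
Compliant: Yes


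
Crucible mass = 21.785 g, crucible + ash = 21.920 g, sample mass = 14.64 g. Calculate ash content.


Ash mass = 21.920 - 21.785 = 0.135 g
Ash% = 0.135 / 14.64 x 100 = 0.92%


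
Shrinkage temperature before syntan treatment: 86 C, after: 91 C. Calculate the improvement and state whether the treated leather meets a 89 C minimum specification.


Improvement = 91 - 86 = 5 C
Spec check: 91 C >= 89 C? Yes


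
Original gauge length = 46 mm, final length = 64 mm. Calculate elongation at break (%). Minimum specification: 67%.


Extension = 64 - 46 = 18 mm
Elongation = 18 / 46 x 100 = 39.1%
Minimum required: 67%
Meets specification: No


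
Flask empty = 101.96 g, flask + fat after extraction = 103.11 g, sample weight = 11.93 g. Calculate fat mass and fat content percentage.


Fat mass = 103.11 - 101.96 = 1.15 g
Fat% = 1.15 / 11.93 x 100 = 9.6%


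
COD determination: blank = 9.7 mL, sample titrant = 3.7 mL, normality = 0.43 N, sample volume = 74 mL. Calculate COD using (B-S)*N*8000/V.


COD = (9.7 - 3.7) x 0.43 x 8000 / 74
COD = 6.0 x 0.43 x 8000 / 74
COD = 278.9 mg/L


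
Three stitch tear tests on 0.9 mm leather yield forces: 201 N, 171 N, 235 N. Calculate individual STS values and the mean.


STS1 = 201 / 0.9 = 223.3 N/mm
STS2 = 171 / 0.9 = 190.0 N/mm
STS3 = 235 / 0.9 = 261.1 N/mm
Mean = (223.3 + 190.0 + 261.1) / 3 = 224.8 N/mm


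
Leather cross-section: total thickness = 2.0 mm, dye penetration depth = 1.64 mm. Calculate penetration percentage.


Penetration% = 1.64 / 2.0 x 100
Penetration = 82.0%


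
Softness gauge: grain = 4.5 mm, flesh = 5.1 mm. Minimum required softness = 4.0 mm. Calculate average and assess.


Average = (4.5 + 5.1) / 2 = 4.80 mm
Minimum = 4.0 mm
Meets requirement: Yes


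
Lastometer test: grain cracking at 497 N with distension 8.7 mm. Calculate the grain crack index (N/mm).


57.1 N/mm

Grain crack index = force / distension
Index = 497 / 8.7 = 57.1 N/mm


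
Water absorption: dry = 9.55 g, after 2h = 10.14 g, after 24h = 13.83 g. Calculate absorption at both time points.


2h absorption = 6.2%
24h absorption = 44.8%


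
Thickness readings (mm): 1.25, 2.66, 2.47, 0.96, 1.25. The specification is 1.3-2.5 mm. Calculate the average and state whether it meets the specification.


Sum = 8.59
Average = 8.59 / 5 = 1.72 mm
Specification range: 1.3 to 2.5 mm
Within spec: Yes


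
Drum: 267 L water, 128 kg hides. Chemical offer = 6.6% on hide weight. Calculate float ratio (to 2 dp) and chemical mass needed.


Float ratio = 2.09
Chemical needed = 8.448 kg

Float ratio = 267 / 128 = 2.09
Chemical = 128 x 6.6 / 100 = 8.448 kg


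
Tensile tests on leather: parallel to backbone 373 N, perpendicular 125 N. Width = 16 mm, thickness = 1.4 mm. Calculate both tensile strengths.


Area = 16 x 1.4 = 22.4 mm^2
TS (parallel) = 373 / 22.4 = 16.65 N/mm^2
TS (perpendicular) = 125 / 22.4 = 5.58 N/mm^2


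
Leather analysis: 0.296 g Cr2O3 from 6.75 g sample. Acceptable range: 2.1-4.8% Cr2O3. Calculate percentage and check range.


Cr2O3 = 4.39%
Within range: Yes


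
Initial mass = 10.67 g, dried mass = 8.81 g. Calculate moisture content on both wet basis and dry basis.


Wet basis = 17.4%
Dry basis = 21.1%

Moisture lost = 10.67 - 8.81 = 1.86 g
Wet basis MC = 1.86 / 10.67 x 100 = 17.4%
Dry basis MC = 1.86 / 8.81 x 100 = 21.1%


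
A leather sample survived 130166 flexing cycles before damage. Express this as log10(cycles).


5.11

log10(130166) = 5.11


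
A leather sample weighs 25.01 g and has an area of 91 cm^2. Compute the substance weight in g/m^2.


Substance weight = mass / area x 10000
SW = 25.01 / 91 x 10000
SW = 2748.4 g/m^2


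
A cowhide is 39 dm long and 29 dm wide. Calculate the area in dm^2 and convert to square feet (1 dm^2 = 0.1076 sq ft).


Area = 39 x 29 = 1131 dm^2
Conversion: 1131 x 0.1076 = 121.70 sq ft


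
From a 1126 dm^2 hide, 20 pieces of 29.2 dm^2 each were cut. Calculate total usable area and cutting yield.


Usable area = 584.0 dm^2
Yield = 51.9%

Total usable = 20 x 29.2 = 584.0 dm^2
Yield = 584.0 / 1126 x 100 = 51.9%


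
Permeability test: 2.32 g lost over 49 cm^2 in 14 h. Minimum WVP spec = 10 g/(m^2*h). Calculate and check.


WVP = 2.32 / (49 x 14) x 10000 = 33.82 g/(m^2*h)
Minimum: 10 g/(m^2*h)
Meets spec: Yes


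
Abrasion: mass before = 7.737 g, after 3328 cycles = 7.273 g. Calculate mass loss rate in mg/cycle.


Mass loss = 7.737 - 7.273 = 0.464 g
Rate = 0.464 / 3328 x 1000 = 0.139 mg/cycle


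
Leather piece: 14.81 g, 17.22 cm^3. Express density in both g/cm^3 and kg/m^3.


0.860 g/cm^3
860 kg/m^3

Density = 14.81 / 17.22 = 0.860 g/cm^3
Convert: 0.860 x 1000 = 860 kg/m^3


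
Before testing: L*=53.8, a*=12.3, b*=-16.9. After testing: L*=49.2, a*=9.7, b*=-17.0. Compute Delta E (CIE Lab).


dL = 49.2 - 53.8 = -4.6
da = 9.7 - 12.3 = -2.6
db = -17.0 - (-16.9) = -0.1
dE = sqrt((-4.6)^2 + (-2.6)^2 + (-0.1)^2) = 5.28


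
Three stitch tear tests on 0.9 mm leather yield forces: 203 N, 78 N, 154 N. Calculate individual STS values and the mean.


STS1 = 225.6 N/mm
STS2 = 86.7 N/mm
STS3 = 171.1 N/mm
Mean = 161.1 N/mm

STS1 = 203 / 0.9 = 225.6 N/mm
STS2 = 78 / 0.9 = 86.7 N/mm
STS3 = 154 / 0.9 = 171.1 N/mm
Mean = (225.6 + 86.7 + 171.1) / 3 = 161.1 N/mm


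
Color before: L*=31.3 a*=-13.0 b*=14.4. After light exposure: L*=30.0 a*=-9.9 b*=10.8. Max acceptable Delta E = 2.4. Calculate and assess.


Delta E = 4.93
Passes: No


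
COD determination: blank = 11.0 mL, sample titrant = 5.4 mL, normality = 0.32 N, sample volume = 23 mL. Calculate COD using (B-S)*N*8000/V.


COD = (11.0 - 5.4) x 0.32 x 8000 / 23
COD = 5.6 x 0.32 x 8000 / 23
COD = 623.3 mg/L


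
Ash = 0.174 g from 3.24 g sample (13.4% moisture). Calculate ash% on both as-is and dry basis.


As-is ash% = 0.174 / 3.24 x 100 = 5.37%
Dry mass = 3.24 x (100 - 13.4) / 100 = 2.80584 g
Dry-basis ash% = 0.174 / 2.80584 x 100 = 6.20%


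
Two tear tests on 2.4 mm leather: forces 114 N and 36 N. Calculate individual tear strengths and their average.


Tear 1 = 114 / 2.4 = 47.5 N/mm
Tear 2 = 36 / 2.4 = 15.0 N/mm
Average = (47.5 + 15.0) / 2 = 31.3 N/mm


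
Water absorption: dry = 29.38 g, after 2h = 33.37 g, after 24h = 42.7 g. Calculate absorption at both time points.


WA (2h) = (33.37 - 29.38) / 29.38 x 100 = 13.6%
WA (24h) = (42.7 - 29.38) / 29.38 x 100 = 45.3%


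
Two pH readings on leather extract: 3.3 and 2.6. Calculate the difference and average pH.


Difference = |3.3 - 2.6| = 0.7
Average = (3.3 + 2.6) / 2 = 2.95


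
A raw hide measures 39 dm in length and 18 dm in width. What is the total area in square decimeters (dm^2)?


Area = length x width
Area = 39 x 18 = 702 dm^2


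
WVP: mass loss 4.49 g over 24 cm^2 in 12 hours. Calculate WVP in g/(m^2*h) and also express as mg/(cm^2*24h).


WVP = 4.49 / (24 x 12) x 10000 = 155.90 g/(m^2*h)
Mass loss in mg = 4.49 x 1000 = 4490 mg
Per cm^2 per 24h in mg: 4490 x 24 / (24 x 12) = 107760 / 288 = 374.17 mg/(cm^2*24h)


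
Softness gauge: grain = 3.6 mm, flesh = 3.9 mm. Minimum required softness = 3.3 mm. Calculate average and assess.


Average softness = 3.75 mm
Meets requirement: Yes


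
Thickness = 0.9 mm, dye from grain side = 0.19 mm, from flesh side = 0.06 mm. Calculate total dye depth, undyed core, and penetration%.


Total dyed = 0.25 mm
Undyed core = 0.65 mm
Penetration = 27.8%


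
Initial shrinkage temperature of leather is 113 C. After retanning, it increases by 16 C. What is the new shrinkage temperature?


New Ts = 113 + 16 = 129 C


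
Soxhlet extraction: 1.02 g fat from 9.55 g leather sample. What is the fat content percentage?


10.7%

Fat content = 1.02 / 9.55 x 100
Fat = 10.7%


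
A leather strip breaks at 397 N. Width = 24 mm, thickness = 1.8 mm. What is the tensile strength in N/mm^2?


9.19 N/mm^2

Cross-sectional area = 24 x 1.8 = 43.2 mm^2
Tensile strength = 397 / 43.2 = 9.19 N/mm^2


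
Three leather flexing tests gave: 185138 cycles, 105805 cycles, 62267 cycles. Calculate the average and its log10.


Average = (185138 + 105805 + 62267) / 3 = 117737 cycles
log10(117737) = 5.07


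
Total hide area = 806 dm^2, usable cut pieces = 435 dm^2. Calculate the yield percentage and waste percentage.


Yield = 54.0%
Waste = 46.0%


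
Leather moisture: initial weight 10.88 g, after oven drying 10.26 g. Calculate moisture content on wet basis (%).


Moisture = 10.88 - 10.26 = 0.62 g
MC = 0.62 / 10.88 x 100 = 5.7%


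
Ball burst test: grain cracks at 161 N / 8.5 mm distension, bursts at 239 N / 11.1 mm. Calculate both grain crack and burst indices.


Crack index = 18.9 N/mm
Burst index = 21.5 N/mm

Crack index = 161 / 8.5 = 18.9 N/mm
Burst index = 239 / 11.1 = 21.5 N/mm


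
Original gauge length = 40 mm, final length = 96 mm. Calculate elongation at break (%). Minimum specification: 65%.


Elongation = 140.0%
Meets spec: Yes


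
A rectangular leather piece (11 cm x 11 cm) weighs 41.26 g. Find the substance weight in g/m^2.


3409.9 g/m^2

Area = 11 x 11 = 121 cm^2
SW = 41.26 / 121 x 10000 = 3409.9 g/m^2


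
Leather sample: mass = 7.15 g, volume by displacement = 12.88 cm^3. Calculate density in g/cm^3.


Density = mass / volume
Density = 7.15 / 12.88 = 0.555 g/cm^3


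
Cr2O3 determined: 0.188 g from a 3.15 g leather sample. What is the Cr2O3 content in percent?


5.97%


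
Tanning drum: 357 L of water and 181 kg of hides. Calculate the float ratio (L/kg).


2.0

Float ratio = water / hide weight
Ratio = 357 / 181 = 2.0


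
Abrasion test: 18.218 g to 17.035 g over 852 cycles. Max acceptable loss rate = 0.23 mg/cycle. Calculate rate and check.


Loss = 18.218 - 17.035 = 1.183 g
Rate = 1.183 g / 852 cycles x 1000 = 1.388 mg/cycle
Max = 0.23 mg/cycle
Passes: No


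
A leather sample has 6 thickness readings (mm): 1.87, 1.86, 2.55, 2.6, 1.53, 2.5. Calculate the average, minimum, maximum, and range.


Sum = 12.91
Average = 12.91 / 6 = 2.15 mm
Minimum = 1.53 mm
Maximum = 2.6 mm
Range = 2.6 - 1.53 = 1.07 mm


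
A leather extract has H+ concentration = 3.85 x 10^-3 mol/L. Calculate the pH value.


pH = 2.41

pH = -log10[H+]
pH = -log10(3.85 x 10^-3) = 2.41


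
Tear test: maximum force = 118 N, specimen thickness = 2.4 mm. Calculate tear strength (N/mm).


Tear strength = force / thickness
Tear = 118 / 2.4 = 49.2 N/mm


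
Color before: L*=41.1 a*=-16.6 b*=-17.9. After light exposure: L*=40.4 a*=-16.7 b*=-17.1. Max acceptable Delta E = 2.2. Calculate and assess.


dL = -0.7, da = -0.1, db = 0.8
dE = sqrt((-0.7)^2 + (-0.1)^2 + (0.8)^2) = 1.07
Max = 2.2
Passes: Yes


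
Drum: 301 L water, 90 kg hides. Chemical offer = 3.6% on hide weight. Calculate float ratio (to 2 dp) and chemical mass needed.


Float ratio = 3.34
Chemical needed = 3.24 kg

Float ratio = 301 / 90 = 3.34
Chemical = 90 x 3.6 / 100 = 3.24 kg


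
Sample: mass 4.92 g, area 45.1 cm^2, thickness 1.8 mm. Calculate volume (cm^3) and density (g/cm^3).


Thickness in cm = 1.8 / 10 = 0.18 cm
Volume = 45.1 x 0.18 = 8.118 cm^3
Density = 4.92 / 8.118 = 0.606 g/cm^3


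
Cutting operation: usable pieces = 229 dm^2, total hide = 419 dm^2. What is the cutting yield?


54.7%

Yield = usable / total x 100
Yield = 229 / 419 x 100 = 54.7%


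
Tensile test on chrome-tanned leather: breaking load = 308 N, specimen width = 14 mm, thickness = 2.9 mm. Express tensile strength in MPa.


Cross-section = 14 x 2.9 = 40.6 mm^2
TS = 308 / 40.6 = 7.59 MPa
(1 N/mm^2 = 1 MPa)


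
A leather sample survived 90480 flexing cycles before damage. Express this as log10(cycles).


log10(90480) = 4.96


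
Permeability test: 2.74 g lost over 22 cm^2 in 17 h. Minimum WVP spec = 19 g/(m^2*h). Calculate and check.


WVP = 2.74 / (22 x 17) x 10000 = 73.26 g/(m^2*h)
Minimum: 19 g/(m^2*h)
Meets spec: Yes


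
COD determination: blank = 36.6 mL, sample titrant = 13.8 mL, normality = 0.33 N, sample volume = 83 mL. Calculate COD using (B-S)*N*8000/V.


COD = (36.6 - 13.8) x 0.33 x 8000 / 83
COD = 22.8 x 0.33 x 8000 / 83
COD = 725.2 mg/L


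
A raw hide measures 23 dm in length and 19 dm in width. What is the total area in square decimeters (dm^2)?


437 dm^2


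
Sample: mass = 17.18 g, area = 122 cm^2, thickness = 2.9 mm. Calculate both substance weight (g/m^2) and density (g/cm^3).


Substance weight = 1408.2 g/m^2
Density = 0.486 g/cm^3

SW = 17.18 / 122 x 10000 = 1408.2 g/m^2
Volume = 122 x 2.9 / 10 = 35.38 cm^3
Density = 17.18 / 35.38 = 0.486 g/cm^3


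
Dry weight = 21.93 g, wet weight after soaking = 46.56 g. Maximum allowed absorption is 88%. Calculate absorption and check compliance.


Absorption = 112.3%
Compliant: No


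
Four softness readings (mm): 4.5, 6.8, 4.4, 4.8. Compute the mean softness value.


5.13 mm

Sum = 4.5 + 6.8 + 4.4 + 4.8
Mean = 20.5 / 4 = 5.13 mm


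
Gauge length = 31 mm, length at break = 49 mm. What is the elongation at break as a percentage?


58.1%


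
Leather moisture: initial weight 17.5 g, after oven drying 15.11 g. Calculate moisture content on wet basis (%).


Moisture = 17.5 - 15.11 = 2.39 g
MC = 2.39 / 17.5 x 100 = 13.7%


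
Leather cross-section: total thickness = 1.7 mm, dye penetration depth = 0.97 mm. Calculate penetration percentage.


Penetration% = 0.97 / 1.7 x 100
Penetration = 57.1%


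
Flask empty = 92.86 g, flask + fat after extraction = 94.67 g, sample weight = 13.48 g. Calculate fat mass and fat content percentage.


Fat mass = 94.67 - 92.86 = 1.81 g
Fat% = 1.81 / 13.48 x 100 = 13.4%


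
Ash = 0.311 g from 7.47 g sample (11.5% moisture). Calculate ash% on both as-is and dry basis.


As-is ash% = 0.311 / 7.47 x 100 = 4.16%
Dry mass = 7.47 x (100 - 11.5) / 100 = 6.61095 g
Dry-basis ash% = 0.311 / 6.61095 x 100 = 4.70%


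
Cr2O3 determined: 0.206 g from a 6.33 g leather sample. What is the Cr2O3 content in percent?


Cr2O3% = 0.206 / 6.33 x 100
Cr2O3% = 3.25%


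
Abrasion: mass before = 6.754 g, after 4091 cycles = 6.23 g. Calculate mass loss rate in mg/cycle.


Mass loss = 6.754 - 6.23 = 0.524 g
Rate = 0.524 / 4091 x 1000 = 0.128 mg/cycle


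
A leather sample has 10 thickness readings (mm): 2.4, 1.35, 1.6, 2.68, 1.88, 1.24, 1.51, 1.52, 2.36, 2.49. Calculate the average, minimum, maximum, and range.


Sum = 19.03
Average = 19.03 / 10 = 1.90 mm
Minimum = 1.24 mm
Maximum = 2.68 mm
Range = 2.68 - 1.24 = 1.44 mm


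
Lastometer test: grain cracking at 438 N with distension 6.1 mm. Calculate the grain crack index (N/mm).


71.8 N/mm


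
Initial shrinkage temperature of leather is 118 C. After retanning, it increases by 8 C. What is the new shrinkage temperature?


New Ts = 118 + 8 = 126 C


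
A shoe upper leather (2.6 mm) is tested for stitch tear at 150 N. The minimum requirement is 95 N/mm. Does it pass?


STS = 57.7 N/mm
Passes: No

STS = 150 / 2.6 = 57.7 N/mm
Minimum required: 95 N/mm
Passes: No


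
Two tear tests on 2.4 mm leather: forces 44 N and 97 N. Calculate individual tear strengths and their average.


Tear 1 = 18.3 N/mm
Tear 2 = 40.4 N/mm
Average = 29.4 N/mm

Tear 1 = 44 / 2.4 = 18.3 N/mm
Tear 2 = 97 / 2.4 = 40.4 N/mm
Average = (18.3 + 40.4) / 2 = 29.4 N/mm


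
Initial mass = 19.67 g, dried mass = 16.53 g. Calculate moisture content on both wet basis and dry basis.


Moisture lost = 19.67 - 16.53 = 3.14 g
Wet basis MC = 3.14 / 19.67 x 100 = 16.0%
Dry basis MC = 3.14 / 16.53 x 100 = 19.0%


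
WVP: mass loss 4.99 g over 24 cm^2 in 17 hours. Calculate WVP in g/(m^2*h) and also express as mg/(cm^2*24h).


WVP = 122.30 g/(m^2*h)
Daily rate = 293.53 mg/(cm^2*24h)


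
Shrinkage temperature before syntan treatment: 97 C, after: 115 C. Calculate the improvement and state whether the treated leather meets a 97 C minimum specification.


Improvement = 115 - 97 = 18 C
Spec check: 115 C >= 97 C? Yes


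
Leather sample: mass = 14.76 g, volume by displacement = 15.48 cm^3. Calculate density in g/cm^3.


0.953 g/cm^3


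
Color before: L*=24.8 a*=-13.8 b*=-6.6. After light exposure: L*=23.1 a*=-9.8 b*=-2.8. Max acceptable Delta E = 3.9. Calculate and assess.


Delta E = 5.77
Passes: No


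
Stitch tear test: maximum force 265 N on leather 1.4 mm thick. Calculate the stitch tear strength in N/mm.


Stitch tear strength = force / thickness
STS = 265 / 1.4 = 189.3 N/mm


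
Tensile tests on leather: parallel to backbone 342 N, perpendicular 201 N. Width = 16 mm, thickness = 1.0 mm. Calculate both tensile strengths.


Area = 16 x 1.0 = 16.0 mm^2
TS (parallel) = 342 / 16.0 = 21.38 N/mm^2
TS (perpendicular) = 201 / 16.0 = 12.56 N/mm^2


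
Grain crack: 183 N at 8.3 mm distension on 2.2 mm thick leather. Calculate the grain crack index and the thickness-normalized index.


Crack index = 183 / 8.3 = 22.0 N/mm
Normalized = 22.0 / 2.2 = 10.0 N/mm per mm


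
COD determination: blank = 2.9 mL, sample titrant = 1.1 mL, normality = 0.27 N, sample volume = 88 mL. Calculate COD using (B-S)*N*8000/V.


COD = (2.9 - 1.1) x 0.27 x 8000 / 88
COD = 1.8 x 0.27 x 8000 / 88
COD = 44.2 mg/L


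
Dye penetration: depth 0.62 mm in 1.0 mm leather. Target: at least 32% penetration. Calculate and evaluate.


Penetration = 0.62 / 1.0 x 100 = 62.0%
Target: 32%
Meets target: Yes


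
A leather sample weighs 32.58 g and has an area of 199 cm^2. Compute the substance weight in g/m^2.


1637.2 g/m^2


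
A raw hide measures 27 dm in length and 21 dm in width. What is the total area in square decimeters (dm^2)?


Area = length x width
Area = 27 x 21 = 567 dm^2


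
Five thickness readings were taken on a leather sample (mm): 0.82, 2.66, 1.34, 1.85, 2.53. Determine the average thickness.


Sum = 0.82 + 2.66 + 1.34 + 1.85 + 2.53 = 9.20
Average = 9.20 / 5 = 1.84 mm
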